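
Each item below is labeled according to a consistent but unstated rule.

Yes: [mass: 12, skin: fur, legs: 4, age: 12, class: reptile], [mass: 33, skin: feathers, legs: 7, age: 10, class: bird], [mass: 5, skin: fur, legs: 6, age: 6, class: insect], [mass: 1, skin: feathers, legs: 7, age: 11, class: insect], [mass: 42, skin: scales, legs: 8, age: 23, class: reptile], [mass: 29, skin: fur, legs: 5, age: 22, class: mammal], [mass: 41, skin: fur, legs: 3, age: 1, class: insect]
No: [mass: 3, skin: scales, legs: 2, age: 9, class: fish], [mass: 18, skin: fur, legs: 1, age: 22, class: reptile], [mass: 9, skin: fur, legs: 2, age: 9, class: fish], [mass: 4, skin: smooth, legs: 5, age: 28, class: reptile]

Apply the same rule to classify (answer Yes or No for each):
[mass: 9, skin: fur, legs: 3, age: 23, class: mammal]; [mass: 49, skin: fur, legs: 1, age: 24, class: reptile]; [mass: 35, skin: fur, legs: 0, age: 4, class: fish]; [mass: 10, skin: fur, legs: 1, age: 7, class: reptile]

Yes, No, No, No

All 'Yes' examples share one property — legs ≥ 3 AND age ≤ 23 — and every 'No' example lacks it.
[mass: 9, skin: fur, legs: 3, age: 23, class: mammal] → legs = 3, age = 23 → Yes. [mass: 49, skin: fur, legs: 1, age: 24, class: reptile] → legs = 1, age = 24 → No. [mass: 35, skin: fur, legs: 0, age: 4, class: fish] → legs = 0, age = 4 → No. [mass: 10, skin: fur, legs: 1, age: 7, class: reptile] → legs = 1, age = 7 → No.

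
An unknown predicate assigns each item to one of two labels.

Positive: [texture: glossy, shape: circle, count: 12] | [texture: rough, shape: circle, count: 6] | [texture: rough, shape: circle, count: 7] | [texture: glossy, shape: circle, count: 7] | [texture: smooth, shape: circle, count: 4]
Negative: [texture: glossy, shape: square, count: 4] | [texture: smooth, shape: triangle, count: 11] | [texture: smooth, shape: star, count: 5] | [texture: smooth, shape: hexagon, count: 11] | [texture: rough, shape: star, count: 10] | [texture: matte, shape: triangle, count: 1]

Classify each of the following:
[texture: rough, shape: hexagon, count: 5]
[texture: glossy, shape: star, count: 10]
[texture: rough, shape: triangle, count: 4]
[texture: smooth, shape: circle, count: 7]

Negative, Negative, Negative, Positive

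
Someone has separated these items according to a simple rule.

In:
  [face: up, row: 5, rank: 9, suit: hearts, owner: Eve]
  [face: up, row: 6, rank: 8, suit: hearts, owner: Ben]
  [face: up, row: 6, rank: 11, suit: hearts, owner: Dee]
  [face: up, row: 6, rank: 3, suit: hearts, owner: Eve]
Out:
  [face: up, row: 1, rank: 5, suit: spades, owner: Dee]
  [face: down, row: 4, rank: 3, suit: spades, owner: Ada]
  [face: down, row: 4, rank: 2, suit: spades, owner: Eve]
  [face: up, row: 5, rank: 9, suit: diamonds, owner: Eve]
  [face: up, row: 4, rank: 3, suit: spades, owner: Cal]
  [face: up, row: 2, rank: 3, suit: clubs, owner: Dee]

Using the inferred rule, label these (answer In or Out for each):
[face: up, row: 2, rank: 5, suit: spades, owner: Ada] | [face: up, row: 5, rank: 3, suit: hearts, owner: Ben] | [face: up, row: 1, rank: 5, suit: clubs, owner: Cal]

One predicate separates the groups cleanly: suit is hearts.
[face: up, row: 2, rank: 5, suit: spades, owner: Ada] — suit is spades, hence Out. [face: up, row: 5, rank: 3, suit: hearts, owner: Ben] — suit is hearts, hence In. [face: up, row: 1, rank: 5, suit: clubs, owner: Cal] — suit is clubs, hence Out.

Out, In, Out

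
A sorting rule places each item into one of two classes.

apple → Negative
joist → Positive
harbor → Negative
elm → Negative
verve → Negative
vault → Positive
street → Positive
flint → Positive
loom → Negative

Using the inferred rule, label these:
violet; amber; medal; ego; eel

A rule that fits every label: contains 't' — true of each 'Positive' example, false of each 'Negative' one.
Positive: violet, since has 't'.
Negative: amber, since no 't'.
Negative: medal, since no 't'.
Negative: ego, since no 't'.
Negative: eel, since no 't'.

Positive, Negative, Negative, Negative, Negative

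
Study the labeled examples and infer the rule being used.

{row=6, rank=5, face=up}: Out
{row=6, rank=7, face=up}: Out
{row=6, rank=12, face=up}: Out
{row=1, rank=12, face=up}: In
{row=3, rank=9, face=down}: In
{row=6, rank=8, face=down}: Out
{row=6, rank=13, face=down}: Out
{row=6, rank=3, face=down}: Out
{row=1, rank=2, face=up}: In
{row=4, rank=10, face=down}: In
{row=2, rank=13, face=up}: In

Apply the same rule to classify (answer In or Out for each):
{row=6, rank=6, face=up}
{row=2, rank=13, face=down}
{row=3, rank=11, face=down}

The rule appears to be: row ≤ 4.
{row=6, rank=6, face=up}: Out (row = 6).
{row=2, rank=13, face=down}: In (row = 2).
{row=3, rank=11, face=down}: In (row = 3).

Out, In, In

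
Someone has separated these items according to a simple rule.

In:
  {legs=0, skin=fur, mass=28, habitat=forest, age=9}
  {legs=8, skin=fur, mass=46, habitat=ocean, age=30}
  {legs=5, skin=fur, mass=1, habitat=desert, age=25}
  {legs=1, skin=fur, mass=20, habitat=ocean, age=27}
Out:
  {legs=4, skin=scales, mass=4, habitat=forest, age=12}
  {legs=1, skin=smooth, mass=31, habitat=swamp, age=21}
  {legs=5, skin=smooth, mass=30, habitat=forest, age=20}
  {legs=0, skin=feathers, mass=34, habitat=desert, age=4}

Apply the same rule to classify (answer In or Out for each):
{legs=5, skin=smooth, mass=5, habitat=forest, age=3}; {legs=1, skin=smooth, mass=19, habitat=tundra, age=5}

Out, Out

Checking candidate rules against both groups, what survives is: skin is fur.
{legs=5, skin=smooth, mass=5, habitat=forest, age=3}: skin is smooth — doesn't match, so Out.
{legs=1, skin=smooth, mass=19, habitat=tundra, age=5}: skin is smooth — doesn't match, so Out.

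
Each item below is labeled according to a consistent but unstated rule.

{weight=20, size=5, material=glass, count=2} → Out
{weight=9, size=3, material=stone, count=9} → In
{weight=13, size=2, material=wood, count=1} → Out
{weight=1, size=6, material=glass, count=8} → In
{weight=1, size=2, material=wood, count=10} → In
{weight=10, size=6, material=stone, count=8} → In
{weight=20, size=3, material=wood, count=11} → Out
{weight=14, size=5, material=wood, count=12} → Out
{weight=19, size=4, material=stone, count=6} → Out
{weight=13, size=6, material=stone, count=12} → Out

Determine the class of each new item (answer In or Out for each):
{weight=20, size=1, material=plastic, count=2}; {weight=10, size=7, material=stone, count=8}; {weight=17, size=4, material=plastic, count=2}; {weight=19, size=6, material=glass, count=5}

Out, In, Out, Out

'In' ⟺ weight ≤ 10.
{weight=20, size=1, material=plastic, count=2} — weight = 20, hence Out. {weight=10, size=7, material=stone, count=8} — weight = 10, hence In. {weight=17, size=4, material=plastic, count=2} — weight = 17, hence Out. {weight=19, size=6, material=glass, count=5} — weight = 19, hence Out.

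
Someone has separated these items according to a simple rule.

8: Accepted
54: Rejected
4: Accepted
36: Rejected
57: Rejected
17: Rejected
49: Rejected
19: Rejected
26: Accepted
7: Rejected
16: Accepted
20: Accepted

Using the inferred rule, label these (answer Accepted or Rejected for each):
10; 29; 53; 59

Rule: even AND at most 26. This holds for each 'Accepted' example and fails for each 'Rejected' one.
10 — 10 is even, 10 ≤ 26, hence Accepted. 29 — 29 is odd, 29 > 26, hence Rejected. 53 — 53 is odd, 53 > 26, hence Rejected. 59 — 59 is odd, 59 > 26, hence Rejected.

Accepted, Rejected, Rejected, Rejected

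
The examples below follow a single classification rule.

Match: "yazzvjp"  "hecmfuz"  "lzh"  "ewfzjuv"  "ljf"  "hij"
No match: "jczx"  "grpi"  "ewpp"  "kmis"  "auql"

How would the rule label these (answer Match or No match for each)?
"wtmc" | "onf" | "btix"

The distinguishing property — odd length — holds for all the 'Match' cases and none of the 'No match' cases.
"wtmc": length 4 — fails this test, so No match.
"onf": length 3 — meets the rule, so Match.
"btix": length 4 — fails this test, so No match.

No match, Match, No match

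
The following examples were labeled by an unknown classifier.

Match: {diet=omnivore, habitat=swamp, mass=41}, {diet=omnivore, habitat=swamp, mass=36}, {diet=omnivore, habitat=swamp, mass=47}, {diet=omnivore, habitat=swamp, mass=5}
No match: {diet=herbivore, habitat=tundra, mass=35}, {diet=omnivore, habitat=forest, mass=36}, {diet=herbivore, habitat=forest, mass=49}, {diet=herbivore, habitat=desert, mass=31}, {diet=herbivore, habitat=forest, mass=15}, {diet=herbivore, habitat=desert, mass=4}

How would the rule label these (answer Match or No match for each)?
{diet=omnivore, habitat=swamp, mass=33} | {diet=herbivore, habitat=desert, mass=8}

Match, No match

The pattern is that an item is 'Match' exactly when: habitat is swamp.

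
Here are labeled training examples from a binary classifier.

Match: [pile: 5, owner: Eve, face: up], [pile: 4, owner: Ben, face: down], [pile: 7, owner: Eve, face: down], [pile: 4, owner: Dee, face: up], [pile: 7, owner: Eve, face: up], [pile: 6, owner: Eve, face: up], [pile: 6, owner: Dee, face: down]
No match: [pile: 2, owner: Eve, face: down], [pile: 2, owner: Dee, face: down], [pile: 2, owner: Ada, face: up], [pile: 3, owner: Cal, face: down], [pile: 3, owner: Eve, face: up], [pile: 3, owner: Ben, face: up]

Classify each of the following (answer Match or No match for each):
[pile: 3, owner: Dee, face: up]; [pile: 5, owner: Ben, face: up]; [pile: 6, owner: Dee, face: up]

No match, Match, Match

Rule: pile ≥ 4. This holds for each 'Match' example and fails for each 'No match' one.
[pile: 3, owner: Dee, face: up]: pile = 3, lacks this property → No match.
[pile: 5, owner: Ben, face: up]: pile = 5, meets the rule → Match.
[pile: 6, owner: Dee, face: up]: pile = 6, meets the rule → Match.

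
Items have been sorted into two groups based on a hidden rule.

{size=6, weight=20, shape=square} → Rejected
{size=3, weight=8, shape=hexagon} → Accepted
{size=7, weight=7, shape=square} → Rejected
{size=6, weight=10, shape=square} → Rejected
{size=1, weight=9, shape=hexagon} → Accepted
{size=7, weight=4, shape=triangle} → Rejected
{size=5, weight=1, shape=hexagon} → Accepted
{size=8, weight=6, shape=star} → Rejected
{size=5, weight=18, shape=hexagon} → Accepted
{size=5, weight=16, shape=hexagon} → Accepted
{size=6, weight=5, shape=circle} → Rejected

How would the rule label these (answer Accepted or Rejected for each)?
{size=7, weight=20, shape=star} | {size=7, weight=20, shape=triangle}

The pattern is that an item is 'Accepted' exactly when: shape is hexagon.
{size=7, weight=20, shape=star} → shape is star → Rejected. {size=7, weight=20, shape=triangle} → shape is triangle → Rejected.

Rejected, Rejected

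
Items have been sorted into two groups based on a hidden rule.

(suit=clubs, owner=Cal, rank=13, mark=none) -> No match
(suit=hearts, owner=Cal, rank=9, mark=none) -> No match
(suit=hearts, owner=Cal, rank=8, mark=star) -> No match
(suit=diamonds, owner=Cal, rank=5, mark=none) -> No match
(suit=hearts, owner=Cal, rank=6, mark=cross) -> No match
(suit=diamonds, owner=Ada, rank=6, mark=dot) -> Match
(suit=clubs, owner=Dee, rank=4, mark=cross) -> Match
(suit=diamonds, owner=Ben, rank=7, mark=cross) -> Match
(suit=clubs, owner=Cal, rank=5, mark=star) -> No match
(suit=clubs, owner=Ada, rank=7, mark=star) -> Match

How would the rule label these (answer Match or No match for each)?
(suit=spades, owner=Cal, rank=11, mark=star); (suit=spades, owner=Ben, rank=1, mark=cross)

One predicate separates the groups cleanly: owner is not Cal.
(suit=spades, owner=Cal, rank=11, mark=star) — owner is Cal, hence No match.
(suit=spades, owner=Ben, rank=1, mark=cross) — owner is Ben, hence Match.

No match, Match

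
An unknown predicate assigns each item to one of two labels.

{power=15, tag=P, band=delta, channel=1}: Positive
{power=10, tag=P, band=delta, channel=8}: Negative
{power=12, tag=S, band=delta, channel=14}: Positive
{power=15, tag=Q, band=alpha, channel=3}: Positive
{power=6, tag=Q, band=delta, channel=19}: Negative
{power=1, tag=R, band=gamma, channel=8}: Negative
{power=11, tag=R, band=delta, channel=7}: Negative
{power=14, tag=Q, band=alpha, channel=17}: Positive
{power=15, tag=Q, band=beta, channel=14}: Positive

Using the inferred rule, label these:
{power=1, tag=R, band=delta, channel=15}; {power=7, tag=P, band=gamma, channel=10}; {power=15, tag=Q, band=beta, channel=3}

Negative, Negative, Positive

The distinguishing property — power ≥ 12 — holds for all the 'Positive' cases and none of the 'Negative' cases.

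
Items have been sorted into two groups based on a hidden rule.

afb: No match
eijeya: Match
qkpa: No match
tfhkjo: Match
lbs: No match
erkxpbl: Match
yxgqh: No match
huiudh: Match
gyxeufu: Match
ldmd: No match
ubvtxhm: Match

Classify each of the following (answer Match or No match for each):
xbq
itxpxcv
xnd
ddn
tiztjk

No match, Match, No match, No match, Match

The pattern is that an item is 'Match' exactly when: length ≥ 6.
xbq — length 3, hence No match.
itxpxcv — length 7, hence Match.
xnd — length 3, hence No match.
ddn — length 3, hence No match.
tiztjk — length 6, hence Match.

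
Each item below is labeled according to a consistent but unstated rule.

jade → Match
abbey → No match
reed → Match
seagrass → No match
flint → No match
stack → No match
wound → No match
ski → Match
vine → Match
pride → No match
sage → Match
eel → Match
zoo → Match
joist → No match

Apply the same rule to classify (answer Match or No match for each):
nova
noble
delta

Match, No match, No match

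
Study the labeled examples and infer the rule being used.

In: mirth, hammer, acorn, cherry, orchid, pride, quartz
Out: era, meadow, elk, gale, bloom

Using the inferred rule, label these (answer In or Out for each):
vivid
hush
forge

Out, Out, In

All 'In' examples share one property — length ≥ 4 AND contains 'r' — and every 'Out' example lacks it.
vivid — length 5, no 'r', hence Out.
hush — length 4, no 'r', hence Out.
forge — length 5, has 'r', hence In.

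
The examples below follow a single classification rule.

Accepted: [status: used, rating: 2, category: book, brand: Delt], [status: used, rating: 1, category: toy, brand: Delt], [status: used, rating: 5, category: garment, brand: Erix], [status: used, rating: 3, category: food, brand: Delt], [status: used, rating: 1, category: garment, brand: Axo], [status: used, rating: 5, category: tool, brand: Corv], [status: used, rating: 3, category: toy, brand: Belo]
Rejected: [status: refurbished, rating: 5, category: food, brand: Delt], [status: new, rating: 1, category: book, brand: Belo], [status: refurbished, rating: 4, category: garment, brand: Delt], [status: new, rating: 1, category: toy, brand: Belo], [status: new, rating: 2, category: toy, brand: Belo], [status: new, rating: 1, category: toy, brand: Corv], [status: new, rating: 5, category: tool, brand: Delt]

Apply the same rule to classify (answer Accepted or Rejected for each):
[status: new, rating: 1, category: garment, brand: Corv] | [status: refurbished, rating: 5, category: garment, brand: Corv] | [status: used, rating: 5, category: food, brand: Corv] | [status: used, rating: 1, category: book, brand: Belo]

Rejected, Rejected, Accepted, Accepted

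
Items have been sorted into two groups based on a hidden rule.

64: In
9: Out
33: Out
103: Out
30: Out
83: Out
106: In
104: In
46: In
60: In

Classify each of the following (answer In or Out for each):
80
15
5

In, Out, Out

Every 'In' example satisfies: even AND at least 33. None of the 'Out' examples do.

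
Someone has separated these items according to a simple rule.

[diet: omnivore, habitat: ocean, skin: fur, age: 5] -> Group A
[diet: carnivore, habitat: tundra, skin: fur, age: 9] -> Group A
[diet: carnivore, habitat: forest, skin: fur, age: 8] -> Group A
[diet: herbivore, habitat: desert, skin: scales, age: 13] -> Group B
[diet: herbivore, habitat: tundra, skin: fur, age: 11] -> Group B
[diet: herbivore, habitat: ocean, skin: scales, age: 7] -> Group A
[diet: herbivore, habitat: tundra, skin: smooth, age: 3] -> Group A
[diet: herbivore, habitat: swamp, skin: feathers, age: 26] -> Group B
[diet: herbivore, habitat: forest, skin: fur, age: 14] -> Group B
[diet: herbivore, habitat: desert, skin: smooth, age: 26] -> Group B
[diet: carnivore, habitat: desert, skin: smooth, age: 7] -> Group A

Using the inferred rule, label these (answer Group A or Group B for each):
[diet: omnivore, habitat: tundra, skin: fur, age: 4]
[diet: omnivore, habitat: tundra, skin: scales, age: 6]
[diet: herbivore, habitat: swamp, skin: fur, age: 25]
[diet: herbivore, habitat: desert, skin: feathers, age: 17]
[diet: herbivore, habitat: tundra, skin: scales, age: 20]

Group A, Group A, Group B, Group B, Group B

All 'Group A' examples share one property — age ≤ 9 — and every 'Group B' example lacks it.
[diet: omnivore, habitat: tundra, skin: fur, age: 4] → age = 4 → Group A.
[diet: omnivore, habitat: tundra, skin: scales, age: 6] → age = 6 → Group A.
[diet: herbivore, habitat: swamp, skin: fur, age: 25] → age = 25 → Group B.
[diet: herbivore, habitat: desert, skin: feathers, age: 17] → age = 17 → Group B.
[diet: herbivore, habitat: tundra, skin: scales, age: 20] → age = 20 → Group B.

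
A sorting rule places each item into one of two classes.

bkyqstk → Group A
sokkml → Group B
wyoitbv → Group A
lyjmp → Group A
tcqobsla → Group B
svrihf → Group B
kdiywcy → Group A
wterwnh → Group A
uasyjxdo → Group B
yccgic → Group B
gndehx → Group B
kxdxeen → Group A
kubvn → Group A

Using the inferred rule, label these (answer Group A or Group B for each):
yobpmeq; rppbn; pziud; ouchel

Group A, Group A, Group A, Group B

Comparing the two groups points to one rule — odd length.
yobpmeq — length 7, hence Group A. rppbn — length 5, hence Group A. pziud — length 5, hence Group A. ouchel — length 6, hence Group B.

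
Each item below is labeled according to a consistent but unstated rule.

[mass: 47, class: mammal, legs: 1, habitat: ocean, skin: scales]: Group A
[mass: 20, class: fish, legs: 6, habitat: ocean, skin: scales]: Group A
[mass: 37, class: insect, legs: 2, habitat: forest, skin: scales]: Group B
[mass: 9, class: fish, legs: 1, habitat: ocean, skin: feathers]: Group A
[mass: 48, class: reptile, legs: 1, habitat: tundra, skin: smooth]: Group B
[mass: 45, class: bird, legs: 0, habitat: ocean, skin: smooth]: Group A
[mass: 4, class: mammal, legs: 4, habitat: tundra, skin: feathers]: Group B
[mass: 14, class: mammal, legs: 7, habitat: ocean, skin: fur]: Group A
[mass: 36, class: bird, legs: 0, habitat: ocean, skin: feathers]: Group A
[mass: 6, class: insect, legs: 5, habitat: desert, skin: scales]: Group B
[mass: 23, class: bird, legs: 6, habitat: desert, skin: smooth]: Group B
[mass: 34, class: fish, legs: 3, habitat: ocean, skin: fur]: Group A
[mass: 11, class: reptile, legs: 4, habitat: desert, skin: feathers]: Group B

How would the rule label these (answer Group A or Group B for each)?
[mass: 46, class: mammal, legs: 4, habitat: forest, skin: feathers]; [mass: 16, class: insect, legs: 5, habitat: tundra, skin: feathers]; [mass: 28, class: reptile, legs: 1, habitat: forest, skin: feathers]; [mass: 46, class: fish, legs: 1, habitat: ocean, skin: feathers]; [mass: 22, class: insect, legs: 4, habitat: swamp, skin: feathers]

Rule: habitat is ocean. This holds for each 'Group A' example and fails for each 'Group B' one.
[mass: 46, class: mammal, legs: 4, habitat: forest, skin: feathers]: habitat is forest — fails the rule, so Group B.
[mass: 16, class: insect, legs: 5, habitat: tundra, skin: feathers]: habitat is tundra — fails the rule, so Group B.
[mass: 28, class: reptile, legs: 1, habitat: forest, skin: feathers]: habitat is forest — fails the rule, so Group B.
[mass: 46, class: fish, legs: 1, habitat: ocean, skin: feathers]: habitat is ocean — satisfies this, so Group A.
[mass: 22, class: insect, legs: 4, habitat: swamp, skin: feathers]: habitat is swamp — fails the rule, so Group B.

Group B, Group B, Group B, Group A, Group B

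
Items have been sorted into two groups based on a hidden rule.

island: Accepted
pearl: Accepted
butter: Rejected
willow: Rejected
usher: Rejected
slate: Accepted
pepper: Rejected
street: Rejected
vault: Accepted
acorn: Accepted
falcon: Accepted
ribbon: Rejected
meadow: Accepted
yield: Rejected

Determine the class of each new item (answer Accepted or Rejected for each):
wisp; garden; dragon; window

Rejected, Accepted, Accepted, Rejected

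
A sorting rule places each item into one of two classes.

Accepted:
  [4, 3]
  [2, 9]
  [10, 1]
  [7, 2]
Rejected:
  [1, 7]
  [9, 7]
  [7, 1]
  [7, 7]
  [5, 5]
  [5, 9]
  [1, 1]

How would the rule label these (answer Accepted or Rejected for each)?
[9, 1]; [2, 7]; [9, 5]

Rejected, Accepted, Rejected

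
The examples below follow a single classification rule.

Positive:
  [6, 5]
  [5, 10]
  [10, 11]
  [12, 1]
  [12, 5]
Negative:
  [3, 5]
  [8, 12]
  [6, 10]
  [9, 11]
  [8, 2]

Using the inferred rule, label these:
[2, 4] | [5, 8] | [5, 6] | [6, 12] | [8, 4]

Negative, Positive, Positive, Negative, Negative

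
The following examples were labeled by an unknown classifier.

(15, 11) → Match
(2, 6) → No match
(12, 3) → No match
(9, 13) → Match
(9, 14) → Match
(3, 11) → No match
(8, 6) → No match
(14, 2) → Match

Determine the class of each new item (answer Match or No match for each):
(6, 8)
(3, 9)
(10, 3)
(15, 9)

No match, No match, No match, Match

Rule: sum ≥ 16. This holds for each 'Match' example and fails for each 'No match' one.
(6, 8) → 6+8 = 14 → No match. (3, 9) → 3+9 = 12 → No match. (10, 3) → 10+3 = 13 → No match. (15, 9) → 15+9 = 24 → Match.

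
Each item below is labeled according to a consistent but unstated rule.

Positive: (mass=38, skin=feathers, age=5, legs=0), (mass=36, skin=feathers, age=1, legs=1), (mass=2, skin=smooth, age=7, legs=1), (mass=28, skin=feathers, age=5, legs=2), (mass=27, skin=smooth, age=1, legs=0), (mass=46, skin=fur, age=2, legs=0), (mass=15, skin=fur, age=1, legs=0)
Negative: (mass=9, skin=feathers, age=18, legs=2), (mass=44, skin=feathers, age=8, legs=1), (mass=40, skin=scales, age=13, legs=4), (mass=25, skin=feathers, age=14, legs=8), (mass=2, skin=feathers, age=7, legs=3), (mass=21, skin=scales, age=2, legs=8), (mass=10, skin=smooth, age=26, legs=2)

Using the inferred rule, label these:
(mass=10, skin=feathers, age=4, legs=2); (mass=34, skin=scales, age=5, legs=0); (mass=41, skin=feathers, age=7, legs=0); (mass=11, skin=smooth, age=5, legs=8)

Positive, Positive, Positive, Negative

All 'Positive' examples share one property — age ≤ 7 AND legs ≤ 2 — and every 'Negative' example lacks it.
(mass=10, skin=feathers, age=4, legs=2): Positive (age = 4, legs = 2). (mass=34, skin=scales, age=5, legs=0): Positive (age = 5, legs = 0). (mass=41, skin=feathers, age=7, legs=0): Positive (age = 7, legs = 0). (mass=11, skin=smooth, age=5, legs=8): Negative (age = 5, legs = 8).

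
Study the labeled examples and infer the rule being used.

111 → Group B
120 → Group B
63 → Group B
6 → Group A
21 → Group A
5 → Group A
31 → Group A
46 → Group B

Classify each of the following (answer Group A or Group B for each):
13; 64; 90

Group A, Group B, Group B

Every 'Group A' example satisfies: at most 31. None of the 'Group B' examples do.
13: Group A (13 ≤ 31).
64: Group B (64 > 31).
90: Group B (90 > 31).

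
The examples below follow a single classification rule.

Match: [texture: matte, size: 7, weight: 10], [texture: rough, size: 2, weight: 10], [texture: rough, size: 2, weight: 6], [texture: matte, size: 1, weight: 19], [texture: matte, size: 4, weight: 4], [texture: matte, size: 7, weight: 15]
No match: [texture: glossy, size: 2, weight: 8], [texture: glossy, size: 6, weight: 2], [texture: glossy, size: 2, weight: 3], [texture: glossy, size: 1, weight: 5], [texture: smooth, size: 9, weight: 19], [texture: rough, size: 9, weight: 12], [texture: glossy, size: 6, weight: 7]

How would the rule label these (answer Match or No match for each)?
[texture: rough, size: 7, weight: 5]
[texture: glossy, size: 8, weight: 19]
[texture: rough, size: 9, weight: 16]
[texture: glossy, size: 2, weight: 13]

Match, No match, No match, No match

The simplest hypothesis consistent with all the labels is: texture is not glossy AND size ≤ 7.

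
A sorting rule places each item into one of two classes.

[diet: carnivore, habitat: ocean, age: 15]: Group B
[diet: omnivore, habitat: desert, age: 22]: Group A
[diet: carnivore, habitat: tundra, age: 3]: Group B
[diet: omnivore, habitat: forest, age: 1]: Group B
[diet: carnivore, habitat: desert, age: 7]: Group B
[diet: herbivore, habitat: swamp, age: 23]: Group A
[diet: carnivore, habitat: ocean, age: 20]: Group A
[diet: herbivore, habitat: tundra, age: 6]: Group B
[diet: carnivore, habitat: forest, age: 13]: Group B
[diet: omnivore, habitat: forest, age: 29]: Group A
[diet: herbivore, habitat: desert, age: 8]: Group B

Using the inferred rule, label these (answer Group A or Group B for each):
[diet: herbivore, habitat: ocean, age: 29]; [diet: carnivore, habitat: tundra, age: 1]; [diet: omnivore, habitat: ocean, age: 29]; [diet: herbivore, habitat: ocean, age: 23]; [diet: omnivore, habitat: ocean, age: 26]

The simplest hypothesis consistent with all the labels is: age ≥ 20.
[diet: herbivore, habitat: ocean, age: 29]: age = 29 — checks out, so Group A.
[diet: carnivore, habitat: tundra, age: 1]: age = 1 — fails this test, so Group B.
[diet: omnivore, habitat: ocean, age: 29]: age = 29 — checks out, so Group A.
[diet: herbivore, habitat: ocean, age: 23]: age = 23 — checks out, so Group A.
[diet: omnivore, habitat: ocean, age: 26]: age = 26 — checks out, so Group A.

Group A, Group B, Group A, Group A, Group A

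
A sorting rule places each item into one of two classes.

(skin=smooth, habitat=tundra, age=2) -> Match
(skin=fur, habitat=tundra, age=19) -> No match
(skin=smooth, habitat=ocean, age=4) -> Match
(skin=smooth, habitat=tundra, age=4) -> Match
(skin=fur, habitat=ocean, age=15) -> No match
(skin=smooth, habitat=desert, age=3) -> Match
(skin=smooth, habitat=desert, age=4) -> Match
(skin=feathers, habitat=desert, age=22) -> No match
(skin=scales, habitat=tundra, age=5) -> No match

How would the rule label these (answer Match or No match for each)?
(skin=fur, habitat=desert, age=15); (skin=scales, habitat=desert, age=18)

No match, No match

The classifier is using: skin is smooth.
No match: (skin=fur, habitat=desert, age=15), since skin is fur.
No match: (skin=scales, habitat=desert, age=18), since skin is scales.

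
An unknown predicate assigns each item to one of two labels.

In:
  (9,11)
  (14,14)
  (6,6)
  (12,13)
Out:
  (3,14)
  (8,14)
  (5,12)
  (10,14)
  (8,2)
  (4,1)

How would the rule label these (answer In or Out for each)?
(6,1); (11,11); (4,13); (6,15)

Out, In, Out, Out

Every 'In' example satisfies: |first − second| ≤ 2. None of the 'Out' examples do.
(6,1) → |6−1| = 5 → Out. (11,11) → |11−11| = 0 → In. (4,13) → |4−13| = 9 → Out. (6,15) → |6−15| = 9 → Out.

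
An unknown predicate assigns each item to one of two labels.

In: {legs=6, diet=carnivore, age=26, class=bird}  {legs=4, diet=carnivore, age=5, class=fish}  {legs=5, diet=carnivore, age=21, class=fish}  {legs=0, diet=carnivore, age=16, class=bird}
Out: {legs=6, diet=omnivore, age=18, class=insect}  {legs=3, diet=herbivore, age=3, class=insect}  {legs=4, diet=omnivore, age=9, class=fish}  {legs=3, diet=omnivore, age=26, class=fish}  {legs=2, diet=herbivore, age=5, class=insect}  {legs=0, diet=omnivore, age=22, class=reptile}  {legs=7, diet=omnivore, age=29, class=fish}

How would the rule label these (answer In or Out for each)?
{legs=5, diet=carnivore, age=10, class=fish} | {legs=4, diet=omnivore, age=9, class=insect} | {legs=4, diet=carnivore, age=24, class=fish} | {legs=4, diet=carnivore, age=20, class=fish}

In, Out, In, In

A rule that fits every label: diet is carnivore — true of each 'In' example, false of each 'Out' one.
{legs=5, diet=carnivore, age=10, class=fish}: diet is carnivore, qualifies → In. {legs=4, diet=omnivore, age=9, class=insect}: diet is omnivore, does not pass → Out. {legs=4, diet=carnivore, age=24, class=fish}: diet is carnivore, qualifies → In. {legs=4, diet=carnivore, age=20, class=fish}: diet is carnivore, qualifies → In.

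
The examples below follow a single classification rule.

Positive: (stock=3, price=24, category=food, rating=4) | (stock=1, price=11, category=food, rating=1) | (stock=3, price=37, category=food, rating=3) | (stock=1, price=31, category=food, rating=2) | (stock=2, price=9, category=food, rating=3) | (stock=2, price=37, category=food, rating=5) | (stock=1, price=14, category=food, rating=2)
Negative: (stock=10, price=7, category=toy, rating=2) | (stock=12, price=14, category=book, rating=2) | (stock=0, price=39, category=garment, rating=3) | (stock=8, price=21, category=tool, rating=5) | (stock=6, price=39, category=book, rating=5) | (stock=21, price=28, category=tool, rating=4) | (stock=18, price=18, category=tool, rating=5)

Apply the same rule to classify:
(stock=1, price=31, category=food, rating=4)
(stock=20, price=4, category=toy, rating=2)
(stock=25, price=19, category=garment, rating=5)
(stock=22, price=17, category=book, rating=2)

A rule that fits every label: category is food — true of each 'Positive' example, false of each 'Negative' one.
(stock=1, price=31, category=food, rating=4) → category is food → Positive. (stock=20, price=4, category=toy, rating=2) → category is toy → Negative. (stock=25, price=19, category=garment, rating=5) → category is garment → Negative. (stock=22, price=17, category=book, rating=2) → category is book → Negative.

Positive, Negative, Negative, Negative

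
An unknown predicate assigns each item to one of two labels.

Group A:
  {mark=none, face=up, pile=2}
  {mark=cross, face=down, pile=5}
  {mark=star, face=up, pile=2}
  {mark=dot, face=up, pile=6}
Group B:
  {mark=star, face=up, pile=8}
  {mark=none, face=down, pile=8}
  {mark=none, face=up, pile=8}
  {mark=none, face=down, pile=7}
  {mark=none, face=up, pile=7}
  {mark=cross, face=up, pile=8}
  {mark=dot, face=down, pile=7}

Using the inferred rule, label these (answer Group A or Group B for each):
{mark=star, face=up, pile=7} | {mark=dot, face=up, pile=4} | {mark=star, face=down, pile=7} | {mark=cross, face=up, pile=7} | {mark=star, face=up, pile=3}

The pattern is that an item is 'Group A' exactly when: pile ≤ 6.
{mark=star, face=up, pile=7}: pile = 7 — doesn't qualify, so Group B.
{mark=dot, face=up, pile=4}: pile = 4 — satisfies this, so Group A.
{mark=star, face=down, pile=7}: pile = 7 — doesn't qualify, so Group B.
{mark=cross, face=up, pile=7}: pile = 7 — doesn't qualify, so Group B.
{mark=star, face=up, pile=3}: pile = 3 — satisfies this, so Group A.

Group B, Group A, Group B, Group B, Group A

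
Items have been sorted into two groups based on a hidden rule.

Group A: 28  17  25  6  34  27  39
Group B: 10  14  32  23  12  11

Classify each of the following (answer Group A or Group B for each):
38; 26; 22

All 'Group A' examples share one property — digit sum ≥ 6 — and every 'Group B' example lacks it.
38: digit sum 3+8 = 11 — fits, so Group A.
26: digit sum 2+6 = 8 — fits, so Group A.
22: digit sum 2+2 = 4 — does not satisfy this, so Group B.

Group A, Group A, Group B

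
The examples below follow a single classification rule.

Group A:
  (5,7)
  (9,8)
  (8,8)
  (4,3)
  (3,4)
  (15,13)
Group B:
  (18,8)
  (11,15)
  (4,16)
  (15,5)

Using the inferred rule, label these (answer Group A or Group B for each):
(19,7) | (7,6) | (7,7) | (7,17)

The simplest hypothesis consistent with all the labels is: |first − second| ≤ 2.
Group B: (19,7), since |19−7| = 12. Group A: (7,6), since |7−6| = 1. Group A: (7,7), since |7−7| = 0. Group B: (7,17), since |7−17| = 10.

Group B, Group A, Group A, Group B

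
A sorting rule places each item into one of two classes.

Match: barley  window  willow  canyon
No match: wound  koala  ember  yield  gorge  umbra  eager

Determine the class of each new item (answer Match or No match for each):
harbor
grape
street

The classifier is using: even length.

Match, No match, Match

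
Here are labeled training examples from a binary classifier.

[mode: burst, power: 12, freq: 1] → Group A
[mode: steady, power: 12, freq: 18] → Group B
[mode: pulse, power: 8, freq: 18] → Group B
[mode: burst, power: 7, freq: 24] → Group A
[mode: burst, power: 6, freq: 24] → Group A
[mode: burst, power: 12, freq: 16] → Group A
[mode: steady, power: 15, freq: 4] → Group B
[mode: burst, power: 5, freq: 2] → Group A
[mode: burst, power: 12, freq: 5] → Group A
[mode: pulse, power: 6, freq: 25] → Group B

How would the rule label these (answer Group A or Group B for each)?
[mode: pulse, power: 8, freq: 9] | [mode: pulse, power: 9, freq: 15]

Group B, Group B

'Group A' ⟺ mode is burst.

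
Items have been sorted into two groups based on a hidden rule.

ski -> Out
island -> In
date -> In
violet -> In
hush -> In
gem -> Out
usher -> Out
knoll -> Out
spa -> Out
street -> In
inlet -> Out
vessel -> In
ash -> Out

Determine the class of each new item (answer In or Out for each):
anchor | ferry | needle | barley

One predicate separates the groups cleanly: even length.

In, Out, In, In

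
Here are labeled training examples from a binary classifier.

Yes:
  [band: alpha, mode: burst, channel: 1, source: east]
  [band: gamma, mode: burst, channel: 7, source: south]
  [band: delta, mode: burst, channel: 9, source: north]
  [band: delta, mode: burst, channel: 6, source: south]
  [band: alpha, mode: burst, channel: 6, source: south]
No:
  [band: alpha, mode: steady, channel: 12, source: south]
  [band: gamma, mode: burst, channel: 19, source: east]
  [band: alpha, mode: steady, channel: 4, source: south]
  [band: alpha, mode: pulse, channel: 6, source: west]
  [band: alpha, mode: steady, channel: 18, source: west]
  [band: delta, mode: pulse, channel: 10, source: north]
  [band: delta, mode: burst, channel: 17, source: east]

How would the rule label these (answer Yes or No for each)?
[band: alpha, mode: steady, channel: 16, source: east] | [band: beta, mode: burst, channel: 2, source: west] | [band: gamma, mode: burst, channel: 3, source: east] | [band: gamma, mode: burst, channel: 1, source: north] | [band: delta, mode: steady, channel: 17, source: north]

The pattern is that an item is 'Yes' exactly when: mode is burst AND channel ≤ 9.
[band: alpha, mode: steady, channel: 16, source: east] — mode is steady, channel = 16, hence No.
[band: beta, mode: burst, channel: 2, source: west] — mode is burst, channel = 2, hence Yes.
[band: gamma, mode: burst, channel: 3, source: east] — mode is burst, channel = 3, hence Yes.
[band: gamma, mode: burst, channel: 1, source: north] — mode is burst, channel = 1, hence Yes.
[band: delta, mode: steady, channel: 17, source: north] — mode is steady, channel = 17, hence No.

No, Yes, Yes, Yes, No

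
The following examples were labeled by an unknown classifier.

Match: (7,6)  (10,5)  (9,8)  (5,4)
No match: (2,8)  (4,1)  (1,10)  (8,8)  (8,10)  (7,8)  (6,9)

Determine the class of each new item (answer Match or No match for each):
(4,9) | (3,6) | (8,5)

Rule: first > second AND sum ≥ 9. This holds for each 'Match' example and fails for each 'No match' one.

No match, No match, Match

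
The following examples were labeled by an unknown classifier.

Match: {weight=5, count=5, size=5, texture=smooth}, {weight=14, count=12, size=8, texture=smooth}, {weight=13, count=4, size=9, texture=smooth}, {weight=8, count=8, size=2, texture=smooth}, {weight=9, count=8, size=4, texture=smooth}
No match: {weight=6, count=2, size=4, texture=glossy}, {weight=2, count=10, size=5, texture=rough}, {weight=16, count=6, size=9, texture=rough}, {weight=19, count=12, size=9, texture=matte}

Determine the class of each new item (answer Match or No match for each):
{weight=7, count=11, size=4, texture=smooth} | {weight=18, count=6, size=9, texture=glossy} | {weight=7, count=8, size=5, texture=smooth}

Match, No match, Match

The classifier is using: texture is smooth.
{weight=7, count=11, size=4, texture=smooth} — texture is smooth, hence Match. {weight=18, count=6, size=9, texture=glossy} — texture is glossy, hence No match. {weight=7, count=8, size=5, texture=smooth} — texture is smooth, hence Match.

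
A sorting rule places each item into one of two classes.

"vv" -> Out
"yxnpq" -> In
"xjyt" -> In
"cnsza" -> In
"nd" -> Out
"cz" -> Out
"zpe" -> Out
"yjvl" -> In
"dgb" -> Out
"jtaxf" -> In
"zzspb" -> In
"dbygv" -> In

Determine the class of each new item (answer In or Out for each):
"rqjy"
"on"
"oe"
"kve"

The simplest hypothesis consistent with all the labels is: length ≥ 4.
"rqjy" → length 4 → In. "on" → length 2 → Out. "oe" → length 2 → Out. "kve" → length 3 → Out.

In, Out, Out, Out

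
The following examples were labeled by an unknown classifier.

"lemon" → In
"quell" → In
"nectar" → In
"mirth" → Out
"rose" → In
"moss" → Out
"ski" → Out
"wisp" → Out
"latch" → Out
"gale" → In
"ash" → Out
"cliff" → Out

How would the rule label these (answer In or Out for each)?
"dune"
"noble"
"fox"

In, In, Out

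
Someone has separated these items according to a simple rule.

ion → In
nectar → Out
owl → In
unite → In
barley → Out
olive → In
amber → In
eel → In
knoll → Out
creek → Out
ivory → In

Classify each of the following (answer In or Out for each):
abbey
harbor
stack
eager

In, Out, Out, In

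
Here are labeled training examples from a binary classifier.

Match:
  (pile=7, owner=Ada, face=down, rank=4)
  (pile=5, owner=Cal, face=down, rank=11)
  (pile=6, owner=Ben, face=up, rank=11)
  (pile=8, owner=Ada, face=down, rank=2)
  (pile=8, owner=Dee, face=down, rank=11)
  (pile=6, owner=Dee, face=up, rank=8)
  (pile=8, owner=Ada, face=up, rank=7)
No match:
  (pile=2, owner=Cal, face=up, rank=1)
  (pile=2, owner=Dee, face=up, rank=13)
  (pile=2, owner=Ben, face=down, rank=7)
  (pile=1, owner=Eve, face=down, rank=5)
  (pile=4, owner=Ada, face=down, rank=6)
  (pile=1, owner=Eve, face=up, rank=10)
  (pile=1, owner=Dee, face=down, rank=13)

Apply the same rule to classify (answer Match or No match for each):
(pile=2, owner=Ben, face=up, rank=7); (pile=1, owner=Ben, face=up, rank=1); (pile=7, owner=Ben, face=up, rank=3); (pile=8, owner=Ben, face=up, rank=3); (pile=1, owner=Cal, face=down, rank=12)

No match, No match, Match, Match, No match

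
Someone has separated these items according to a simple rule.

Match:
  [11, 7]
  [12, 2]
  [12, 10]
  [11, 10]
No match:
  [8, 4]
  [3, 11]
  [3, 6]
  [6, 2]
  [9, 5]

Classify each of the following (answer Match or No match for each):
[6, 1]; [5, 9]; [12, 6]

One predicate separates the groups cleanly: first ≥ 10.
[6, 1]: first 6 — fails this test, so No match. [5, 9]: first 5 — fails this test, so No match. [12, 6]: first 12 — meets the rule, so Match.

No match, No match, Match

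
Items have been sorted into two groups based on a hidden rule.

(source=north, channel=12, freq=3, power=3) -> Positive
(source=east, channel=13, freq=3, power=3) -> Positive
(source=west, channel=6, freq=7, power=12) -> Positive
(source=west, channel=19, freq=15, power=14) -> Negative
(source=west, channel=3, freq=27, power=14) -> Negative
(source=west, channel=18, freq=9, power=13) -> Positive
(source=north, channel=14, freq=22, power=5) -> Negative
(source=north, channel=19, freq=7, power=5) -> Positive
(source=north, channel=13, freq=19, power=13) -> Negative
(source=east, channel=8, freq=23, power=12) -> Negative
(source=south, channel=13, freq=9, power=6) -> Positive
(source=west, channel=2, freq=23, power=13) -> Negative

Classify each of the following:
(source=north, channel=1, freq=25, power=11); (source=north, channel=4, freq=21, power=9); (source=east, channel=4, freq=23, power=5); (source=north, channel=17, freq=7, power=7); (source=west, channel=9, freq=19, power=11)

One predicate separates the groups cleanly: freq ≤ 9.
(source=north, channel=1, freq=25, power=11) → freq = 25 → Negative. (source=north, channel=4, freq=21, power=9) → freq = 21 → Negative. (source=east, channel=4, freq=23, power=5) → freq = 23 → Negative. (source=north, channel=17, freq=7, power=7) → freq = 7 → Positive. (source=west, channel=9, freq=19, power=11) → freq = 19 → Negative.

Negative, Negative, Negative, Positive, Negative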